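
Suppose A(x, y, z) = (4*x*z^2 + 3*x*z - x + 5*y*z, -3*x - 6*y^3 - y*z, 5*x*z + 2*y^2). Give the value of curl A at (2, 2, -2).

(10, -6, 7)

(∇×A)₁ = ∂A₃/∂y − ∂A₂/∂z = 5*y
(∇×A)₂ = ∂A₁/∂z − ∂A₃/∂x = 8*x*z + 3*x + 5*y - 5*z
(∇×A)₃ = ∂A₂/∂x − ∂A₁/∂y = -5*z - 3
∇×A = (5*y, 8*x*z + 3*x + 5*y - 5*z, -5*z - 3)
At (2, 2, -2): (10, -6, 7).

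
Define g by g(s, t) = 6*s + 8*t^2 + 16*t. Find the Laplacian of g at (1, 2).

∂²g/∂s² = 0
∂²g/∂t² = 16
∇²g = 16
At (1, 2): 16.

16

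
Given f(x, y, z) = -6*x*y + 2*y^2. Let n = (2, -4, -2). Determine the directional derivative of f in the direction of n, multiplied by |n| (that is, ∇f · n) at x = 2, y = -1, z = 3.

76

∂f/∂x = -6*y
∂f/∂y = -6*x + 4*y
∂f/∂z = 0
∇f at (2, -1, 3) = (6, -16, 0)
∇f · n = (6)(2) + (-16)(-4) + (0)(-2) = 76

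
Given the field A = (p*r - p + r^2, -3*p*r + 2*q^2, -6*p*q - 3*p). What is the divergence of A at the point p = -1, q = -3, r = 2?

-11

∂A₁/∂p = r - 1
∂A₂/∂q = 4*q
∂A₃/∂r = 0
∇·A = 4*q + r - 1
At (-1, -3, 2): -11.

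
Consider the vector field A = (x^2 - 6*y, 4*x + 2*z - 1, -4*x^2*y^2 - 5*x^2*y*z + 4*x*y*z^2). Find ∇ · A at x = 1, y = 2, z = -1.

∂A₁/∂x = 2*x
∂A₂/∂y = 0
∂A₃/∂z = -5*x^2*y + 8*x*y*z
∇·A = -5*x^2*y + 8*x*y*z + 2*x
At (1, 2, -1): -24.

-24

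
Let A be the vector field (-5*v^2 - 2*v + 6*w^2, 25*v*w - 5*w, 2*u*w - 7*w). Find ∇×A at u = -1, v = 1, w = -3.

(∇×A)₁ = ∂A₃/∂v − ∂A₂/∂w = -25*v + 5
(∇×A)₂ = ∂A₁/∂w − ∂A₃/∂u = 10*w
(∇×A)₃ = ∂A₂/∂u − ∂A₁/∂v = 10*v + 2
∇×A = (-25*v + 5, 10*w, 10*v + 2)
At (-1, 1, -3): (-20, -30, 12).

(-20, -30, 12)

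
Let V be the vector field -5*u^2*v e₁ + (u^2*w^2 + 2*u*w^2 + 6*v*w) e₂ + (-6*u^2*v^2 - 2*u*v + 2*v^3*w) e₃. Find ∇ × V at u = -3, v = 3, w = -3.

(∇×V)₁ = ∂V₃/∂v − ∂V₂/∂w = -12*u^2*v - 2*u^2*w - 4*u*w - 2*u + 6*v^2*w - 6*v
(∇×V)₂ = ∂V₁/∂w − ∂V₃/∂u = 12*u*v^2 + 2*v
(∇×V)₃ = ∂V₂/∂u − ∂V₁/∂v = 5*u^2 + 2*u*w^2 + 2*w^2
∇×V = (-12*u^2*v - 2*u^2*w - 4*u*w - 2*u + 6*v^2*w - 6*v, 12*u*v^2 + 2*v, 5*u^2 + 2*u*w^2 + 2*w^2)
At (-3, 3, -3): (-480, -318, 9).

(-480, -318, 9)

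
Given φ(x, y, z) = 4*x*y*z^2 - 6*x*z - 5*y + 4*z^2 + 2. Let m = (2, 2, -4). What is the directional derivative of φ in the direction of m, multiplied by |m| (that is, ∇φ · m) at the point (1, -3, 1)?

∂φ/∂x = 4*y*z^2 - 6*z
∂φ/∂y = 4*x*z^2 - 5
∂φ/∂z = 8*x*y*z - 6*x + 8*z
∇φ at (1, -3, 1) = (-18, -1, -22)
∇φ · m = (-18)(2) + (-1)(2) + (-22)(-4) = 50

50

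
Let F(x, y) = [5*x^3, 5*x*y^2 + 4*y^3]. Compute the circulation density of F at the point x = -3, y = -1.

5

∂F₂/∂x = 5*y^2
∂F₁/∂y = 0
Scalar curl = 5*y^2
At (-3, -1): 5.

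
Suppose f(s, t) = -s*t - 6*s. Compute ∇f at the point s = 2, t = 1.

(-7, -2)

∂f/∂s = -t - 6
∂f/∂t = -s
∇f = (-t - 6, -s)
At (2, 1): (-7, -2).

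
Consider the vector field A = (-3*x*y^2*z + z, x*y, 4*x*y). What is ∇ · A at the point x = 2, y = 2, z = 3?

-34

∂A₁/∂x = -3*y^2*z
∂A₂/∂y = x
∂A₃/∂z = 0
∇·A = x - 3*y^2*z
At (2, 2, 3): -34.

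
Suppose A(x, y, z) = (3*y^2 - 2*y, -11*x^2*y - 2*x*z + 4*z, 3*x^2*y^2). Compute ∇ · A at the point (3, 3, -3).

-99

∂A₁/∂x = 0
∂A₂/∂y = -11*x^2
∂A₃/∂z = 0
∇·A = -11*x^2
At (3, 3, -3): -99.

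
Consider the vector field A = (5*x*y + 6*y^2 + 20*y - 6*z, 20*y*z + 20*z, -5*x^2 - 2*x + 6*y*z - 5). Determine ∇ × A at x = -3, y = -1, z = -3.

(-18, -34, 7)

(∇×A)₁ = ∂A₃/∂y − ∂A₂/∂z = -20*y + 6*z - 20
(∇×A)₂ = ∂A₁/∂z − ∂A₃/∂x = 10*x - 4
(∇×A)₃ = ∂A₂/∂x − ∂A₁/∂y = -5*x - 12*y - 20
∇×A = (-20*y + 6*z - 20, 10*x - 4, -5*x - 12*y - 20)
At (-3, -1, -3): (-18, -34, 7).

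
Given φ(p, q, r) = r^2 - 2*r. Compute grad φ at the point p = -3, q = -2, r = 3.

(0, 0, 4)

∂φ/∂p = 0
∂φ/∂q = 0
∂φ/∂r = 2*r - 2
∇φ = (0, 0, 2*r - 2)
At (-3, -2, 3): (0, 0, 4).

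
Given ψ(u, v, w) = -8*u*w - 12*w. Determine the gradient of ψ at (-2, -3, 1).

(-8, 0, 4)

∂ψ/∂u = -8*w
∂ψ/∂v = 0
∂ψ/∂w = -8*u - 12
∇ψ = (-8*w, 0, -8*u - 12)
At (-2, -3, 1): (-8, 0, 4).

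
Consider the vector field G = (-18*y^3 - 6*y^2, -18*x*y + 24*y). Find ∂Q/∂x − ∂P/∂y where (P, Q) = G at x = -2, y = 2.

∂G₂/∂x = -18*y
∂G₁/∂y = -54*y^2 - 12*y
Scalar curl = 54*y^2 - 6*y
At (-2, 2): 204.

204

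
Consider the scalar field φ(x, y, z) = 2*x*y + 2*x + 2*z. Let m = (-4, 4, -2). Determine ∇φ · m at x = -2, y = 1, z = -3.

-36

∂φ/∂x = 2*y + 2
∂φ/∂y = 2*x
∂φ/∂z = 2
∇φ at (-2, 1, -3) = (4, -4, 2)
∇φ · m = (4)(-4) + (-4)(4) + (2)(-2) = -36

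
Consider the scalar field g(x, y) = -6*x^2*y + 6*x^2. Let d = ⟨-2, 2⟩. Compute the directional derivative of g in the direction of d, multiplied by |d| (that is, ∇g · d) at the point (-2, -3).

∂g/∂x = -12*x*y + 12*x
∂g/∂y = -6*x^2
∇g at (-2, -3) = (-96, -24)
∇g · d = (-96)(-2) + (-24)(2) = 144

144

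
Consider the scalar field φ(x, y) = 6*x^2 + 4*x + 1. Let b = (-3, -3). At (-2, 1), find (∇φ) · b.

60

∂φ/∂x = 12*x + 4
∂φ/∂y = 0
∇φ at (-2, 1) = (-20, 0)
∇φ · b = (-20)(-3) + (0)(-3) = 60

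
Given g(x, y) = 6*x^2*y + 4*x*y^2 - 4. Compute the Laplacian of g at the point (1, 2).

32

∂²g/∂x² = 12*y
∂²g/∂y² = 8*x
∇²g = 8*x + 12*y
At (1, 2): 32.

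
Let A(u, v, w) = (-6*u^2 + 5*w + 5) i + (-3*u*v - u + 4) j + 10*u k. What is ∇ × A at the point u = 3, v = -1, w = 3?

(0, -5, 2)

(∇×A)₁ = ∂A₃/∂v − ∂A₂/∂w = 0
(∇×A)₂ = ∂A₁/∂w − ∂A₃/∂u = -5
(∇×A)₃ = ∂A₂/∂u − ∂A₁/∂v = -3*v - 1
∇×A = (0, -5, -3*v - 1)
At (3, -1, 3): (0, -5, 2).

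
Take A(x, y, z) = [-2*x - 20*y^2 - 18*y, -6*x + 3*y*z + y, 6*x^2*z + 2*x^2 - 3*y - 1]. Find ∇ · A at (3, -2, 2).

∂A₁/∂x = -2
∂A₂/∂y = 3*z + 1
∂A₃/∂z = 6*x^2
∇·A = 6*x^2 + 3*z - 1
At (3, -2, 2): 59.

59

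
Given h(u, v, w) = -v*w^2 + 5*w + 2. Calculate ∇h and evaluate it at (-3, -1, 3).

∂h/∂u = 0
∂h/∂v = -w^2
∂h/∂w = -2*v*w + 5
∇h = (0, -w^2, -2*v*w + 5)
At (-3, -1, 3): (0, -9, 11).

(0, -9, 11)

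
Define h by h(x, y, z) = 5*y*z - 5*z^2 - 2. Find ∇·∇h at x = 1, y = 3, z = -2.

-10

∂²h/∂x² = 0
∂²h/∂y² = 0
∂²h/∂z² = -10
∇²h = -10
At (1, 3, -2): -10.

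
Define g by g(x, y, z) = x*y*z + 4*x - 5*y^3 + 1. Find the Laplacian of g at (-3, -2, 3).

∂²g/∂x² = 0
∂²g/∂y² = -30*y
∂²g/∂z² = 0
∇²g = -30*y
At (-3, -2, 3): 60.

60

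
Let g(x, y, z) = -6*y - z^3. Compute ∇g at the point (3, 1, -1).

(0, -6, -3)

∂g/∂x = 0
∂g/∂y = -6
∂g/∂z = -3*z^2
∇g = (0, -6, -3*z^2)
At (3, 1, -1): (0, -6, -3).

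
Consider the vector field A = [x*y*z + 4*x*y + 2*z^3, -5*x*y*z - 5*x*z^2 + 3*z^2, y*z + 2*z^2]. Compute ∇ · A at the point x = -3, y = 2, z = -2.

-32

∂A₁/∂x = y*z + 4*y
∂A₂/∂y = -5*x*z
∂A₃/∂z = y + 4*z
∇·A = -5*x*z + y*z + 5*y + 4*z
At (-3, 2, -2): -32.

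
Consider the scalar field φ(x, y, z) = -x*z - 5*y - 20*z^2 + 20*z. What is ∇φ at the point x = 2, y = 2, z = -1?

(1, -5, 58)

∂φ/∂x = -z
∂φ/∂y = -5
∂φ/∂z = -x - 40*z + 20
∇φ = (-z, -5, -x - 40*z + 20)
At (2, 2, -1): (1, -5, 58).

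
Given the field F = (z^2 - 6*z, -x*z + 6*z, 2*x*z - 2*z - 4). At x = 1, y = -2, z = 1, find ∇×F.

(-5, -6, -1)

(∇×F)₁ = ∂F₃/∂y − ∂F₂/∂z = x - 6
(∇×F)₂ = ∂F₁/∂z − ∂F₃/∂x = -6
(∇×F)₃ = ∂F₂/∂x − ∂F₁/∂y = -z
∇×F = (x - 6, -6, -z)
At (1, -2, 1): (-5, -6, -1).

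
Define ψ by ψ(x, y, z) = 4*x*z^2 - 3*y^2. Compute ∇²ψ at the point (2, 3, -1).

10

∂²ψ/∂x² = 0
∂²ψ/∂y² = -6
∂²ψ/∂z² = 8*x
∇²ψ = 8*x - 6
At (2, 3, -1): 10.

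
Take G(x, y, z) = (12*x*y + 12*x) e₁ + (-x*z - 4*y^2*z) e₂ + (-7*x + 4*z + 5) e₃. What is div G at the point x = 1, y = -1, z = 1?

∂G₁/∂x = 12*y + 12
∂G₂/∂y = -8*y*z
∂G₃/∂z = 4
∇·G = -8*y*z + 12*y + 16
At (1, -1, 1): 12.

12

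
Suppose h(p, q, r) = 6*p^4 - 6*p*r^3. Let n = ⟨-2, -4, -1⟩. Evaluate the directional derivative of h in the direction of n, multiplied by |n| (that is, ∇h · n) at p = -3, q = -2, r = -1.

∂h/∂p = 24*p^3 - 6*r^3
∂h/∂q = 0
∂h/∂r = -18*p*r^2
∇h at (-3, -2, -1) = (-642, 0, 54)
∇h · n = (-642)(-2) + (0)(-4) + (54)(-1) = 1230

1230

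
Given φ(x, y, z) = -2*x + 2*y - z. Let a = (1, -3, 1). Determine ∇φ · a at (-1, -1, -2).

∂φ/∂x = -2
∂φ/∂y = 2
∂φ/∂z = -1
∇φ at (-1, -1, -2) = (-2, 2, -1)
∇φ · a = (-2)(1) + (2)(-3) + (-1)(1) = -9

-9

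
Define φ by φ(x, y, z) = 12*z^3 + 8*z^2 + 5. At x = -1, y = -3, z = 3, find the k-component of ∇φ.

372

(∇φ)_3 = ∂φ/∂z = 36*z^2 + 16*z
At (-1, -3, 3): 372.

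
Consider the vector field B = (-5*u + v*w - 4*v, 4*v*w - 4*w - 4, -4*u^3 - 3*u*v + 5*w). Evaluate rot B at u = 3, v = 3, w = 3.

(-17, 120, 1)

(∇×B)₁ = ∂B₃/∂v − ∂B₂/∂w = -3*u - 4*v + 4
(∇×B)₂ = ∂B₁/∂w − ∂B₃/∂u = 12*u^2 + 4*v
(∇×B)₃ = ∂B₂/∂u − ∂B₁/∂v = -w + 4
∇×B = (-3*u - 4*v + 4, 12*u^2 + 4*v, -w + 4)
At (3, 3, 3): (-17, 120, 1).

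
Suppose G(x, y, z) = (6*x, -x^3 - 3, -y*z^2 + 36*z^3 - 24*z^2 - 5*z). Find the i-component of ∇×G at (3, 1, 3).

(∇×G)_1 = ∂G₃/∂y − ∂G₂/∂z
= -z^2 − (0)
= -z^2
At (3, 1, 3): -9.

-9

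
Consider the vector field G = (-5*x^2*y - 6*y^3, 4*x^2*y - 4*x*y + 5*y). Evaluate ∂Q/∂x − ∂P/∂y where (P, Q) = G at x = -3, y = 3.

∂G₂/∂x = 8*x*y - 4*y
∂G₁/∂y = -5*x^2 - 18*y^2
Scalar curl = 5*x^2 + 8*x*y + 18*y^2 - 4*y
At (-3, 3): 123.

123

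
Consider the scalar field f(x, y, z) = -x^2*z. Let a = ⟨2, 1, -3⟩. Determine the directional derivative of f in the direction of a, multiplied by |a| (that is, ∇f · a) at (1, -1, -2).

11

∂f/∂x = -2*x*z
∂f/∂y = 0
∂f/∂z = -x^2
∇f at (1, -1, -2) = (4, 0, -1)
∇f · a = (4)(2) + (0)(1) + (-1)(-3) = 11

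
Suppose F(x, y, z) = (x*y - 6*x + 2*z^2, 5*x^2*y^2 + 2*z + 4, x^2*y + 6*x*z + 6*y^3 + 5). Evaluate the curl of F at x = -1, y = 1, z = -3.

(17, 8, -9)

(∇×F)₁ = ∂F₃/∂y − ∂F₂/∂z = x^2 + 18*y^2 - 2
(∇×F)₂ = ∂F₁/∂z − ∂F₃/∂x = -2*x*y - 2*z
(∇×F)₃ = ∂F₂/∂x − ∂F₁/∂y = 10*x*y^2 - x
∇×F = (x^2 + 18*y^2 - 2, -2*x*y - 2*z, 10*x*y^2 - x)
At (-1, 1, -3): (17, 8, -9).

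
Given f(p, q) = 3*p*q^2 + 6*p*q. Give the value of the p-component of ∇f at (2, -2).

0

(∇f)_1 = ∂f/∂p = 3*q^2 + 6*q
At (2, -2): 0.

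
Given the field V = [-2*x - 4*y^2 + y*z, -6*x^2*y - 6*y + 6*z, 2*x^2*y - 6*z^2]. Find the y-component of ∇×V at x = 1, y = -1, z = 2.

(∇×V)_2 = ∂V₁/∂z − ∂V₃/∂x
= y − (4*x*y)
= -4*x*y + y
At (1, -1, 2): 3.

3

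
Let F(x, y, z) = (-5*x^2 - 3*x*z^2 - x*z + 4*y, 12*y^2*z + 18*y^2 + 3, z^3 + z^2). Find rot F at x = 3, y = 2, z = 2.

(-48, -39, -4)

(∇×F)₁ = ∂F₃/∂y − ∂F₂/∂z = -12*y^2
(∇×F)₂ = ∂F₁/∂z − ∂F₃/∂x = -6*x*z - x
(∇×F)₃ = ∂F₂/∂x − ∂F₁/∂y = -4
∇×F = (-12*y^2, -6*x*z - x, -4)
At (3, 2, 2): (-48, -39, -4).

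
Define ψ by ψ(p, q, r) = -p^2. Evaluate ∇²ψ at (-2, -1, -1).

∂²ψ/∂p² = -2
∂²ψ/∂q² = 0
∂²ψ/∂r² = 0
∇²ψ = -2
At (-2, -1, -1): -2.

-2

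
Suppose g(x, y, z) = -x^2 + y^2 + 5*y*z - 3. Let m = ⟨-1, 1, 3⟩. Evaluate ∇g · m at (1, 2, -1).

31

∂g/∂x = -2*x
∂g/∂y = 2*y + 5*z
∂g/∂z = 5*y
∇g at (1, 2, -1) = (-2, -1, 10)
∇g · m = (-2)(-1) + (-1)(1) + (10)(3) = 31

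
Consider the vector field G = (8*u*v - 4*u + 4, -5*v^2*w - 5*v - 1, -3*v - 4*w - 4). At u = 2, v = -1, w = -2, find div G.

∂G₁/∂u = 8*v - 4
∂G₂/∂v = -10*v*w - 5
∂G₃/∂w = -4
∇·G = -10*v*w + 8*v - 13
At (2, -1, -2): -41.

-41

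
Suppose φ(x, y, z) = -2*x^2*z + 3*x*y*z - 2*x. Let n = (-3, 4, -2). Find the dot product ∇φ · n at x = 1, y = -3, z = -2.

∂φ/∂x = -4*x*z + 3*y*z - 2
∂φ/∂y = 3*x*z
∂φ/∂z = -2*x^2 + 3*x*y
∇φ at (1, -3, -2) = (24, -6, -11)
∇φ · n = (24)(-3) + (-6)(4) + (-11)(-2) = -74

-74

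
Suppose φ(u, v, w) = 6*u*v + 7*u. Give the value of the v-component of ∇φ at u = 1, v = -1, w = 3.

6

(∇φ)_2 = ∂φ/∂v = 6*u
At (1, -1, 3): 6.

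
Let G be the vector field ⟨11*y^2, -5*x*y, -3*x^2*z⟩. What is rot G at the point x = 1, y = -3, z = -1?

(∇×G)₁ = ∂G₃/∂y − ∂G₂/∂z = 0
(∇×G)₂ = ∂G₁/∂z − ∂G₃/∂x = 6*x*z
(∇×G)₃ = ∂G₂/∂x − ∂G₁/∂y = -27*y
∇×G = (0, 6*x*z, -27*y)
At (1, -3, -1): (0, -6, 81).

(0, -6, 81)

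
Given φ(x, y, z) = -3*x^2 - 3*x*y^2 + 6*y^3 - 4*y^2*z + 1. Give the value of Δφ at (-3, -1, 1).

∂²φ/∂x² = -6
∂²φ/∂y² = 2*(-3*x + 18*y - 4*z)
∂²φ/∂z² = 0
∇²φ = -6*x + 36*y - 8*z - 6
At (-3, -1, 1): -32.

-32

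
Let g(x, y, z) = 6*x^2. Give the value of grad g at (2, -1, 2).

(24, 0, 0)

∂g/∂x = 12*x
∂g/∂y = 0
∂g/∂z = 0
∇g = (12*x, 0, 0)
At (2, -1, 2): (24, 0, 0).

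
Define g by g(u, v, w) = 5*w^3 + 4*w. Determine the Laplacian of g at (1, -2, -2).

-60

∂²g/∂u² = 0
∂²g/∂v² = 0
∂²g/∂w² = 30*w
∇²g = 30*w
At (1, -2, -2): -60.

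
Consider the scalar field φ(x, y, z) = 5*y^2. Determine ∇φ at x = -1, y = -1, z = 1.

∂φ/∂x = 0
∂φ/∂y = 10*y
∂φ/∂z = 0
∇φ = (0, 10*y, 0)
At (-1, -1, 1): (0, -10, 0).

(0, -10, 0)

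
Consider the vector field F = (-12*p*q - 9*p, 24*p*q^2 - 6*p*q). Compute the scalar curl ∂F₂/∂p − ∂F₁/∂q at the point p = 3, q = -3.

∂F₂/∂p = 24*q^2 - 6*q
∂F₁/∂q = -12*p
Scalar curl = 12*p + 24*q^2 - 6*q
At (3, -3): 270.

270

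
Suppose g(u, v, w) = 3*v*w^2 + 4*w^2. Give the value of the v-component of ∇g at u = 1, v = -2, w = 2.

12

(∇g)_2 = ∂g/∂v = 3*w^2
At (1, -2, 2): 12.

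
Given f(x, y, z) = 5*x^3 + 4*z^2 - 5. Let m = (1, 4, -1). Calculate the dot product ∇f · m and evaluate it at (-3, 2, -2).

∂f/∂x = 15*x^2
∂f/∂y = 0
∂f/∂z = 8*z
∇f at (-3, 2, -2) = (135, 0, -16)
∇f · m = (135)(1) + (0)(4) + (-16)(-1) = 151

151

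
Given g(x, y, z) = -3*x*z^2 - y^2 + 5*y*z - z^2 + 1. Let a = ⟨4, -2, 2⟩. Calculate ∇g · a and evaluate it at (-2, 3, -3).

∂g/∂x = -3*z^2
∂g/∂y = -2*y + 5*z
∂g/∂z = -6*x*z + 5*y - 2*z
∇g at (-2, 3, -3) = (-27, -21, -15)
∇g · a = (-27)(4) + (-21)(-2) + (-15)(2) = -96

-96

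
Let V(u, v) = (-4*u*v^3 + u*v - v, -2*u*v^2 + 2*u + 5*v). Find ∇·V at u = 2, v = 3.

-124

∂V₁/∂u = -4*v^3 + v
∂V₂/∂v = -4*u*v + 5
∇·V = -4*u*v - 4*v^3 + v + 5
At (2, 3): -124.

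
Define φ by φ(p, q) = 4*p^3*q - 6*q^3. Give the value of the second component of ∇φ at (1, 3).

-158

(∇φ)_2 = ∂φ/∂q = 4*p^3 - 18*q^2
At (1, 3): -158.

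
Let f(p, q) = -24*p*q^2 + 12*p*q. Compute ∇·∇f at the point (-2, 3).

∂²f/∂p² = 0
∂²f/∂q² = -48*p
∇²f = -48*p
At (-2, 3): 96.

96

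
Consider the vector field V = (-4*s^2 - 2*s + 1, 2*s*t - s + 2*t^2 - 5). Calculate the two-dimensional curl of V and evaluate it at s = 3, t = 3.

∂V₂/∂s = 2*t - 1
∂V₁/∂t = 0
Scalar curl = 2*t - 1
At (3, 3): 5.

5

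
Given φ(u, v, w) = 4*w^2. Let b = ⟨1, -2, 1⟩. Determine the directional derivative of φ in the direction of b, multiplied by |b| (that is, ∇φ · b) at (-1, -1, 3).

24

∂φ/∂u = 0
∂φ/∂v = 0
∂φ/∂w = 8*w
∇φ at (-1, -1, 3) = (0, 0, 24)
∇φ · b = (0)(1) + (0)(-2) + (24)(1) = 24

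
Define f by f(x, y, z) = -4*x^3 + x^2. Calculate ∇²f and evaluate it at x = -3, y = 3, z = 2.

∂²f/∂x² = 2*(-12*x + 1)
∂²f/∂y² = 0
∂²f/∂z² = 0
∇²f = -24*x + 2
At (-3, 3, 2): 74.

74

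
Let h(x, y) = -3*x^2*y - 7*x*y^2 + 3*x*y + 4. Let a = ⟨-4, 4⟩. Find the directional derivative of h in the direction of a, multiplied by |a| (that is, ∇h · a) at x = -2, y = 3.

∂h/∂x = -6*x*y - 7*y^2 + 3*y
∂h/∂y = -3*x^2 - 14*x*y + 3*x
∇h at (-2, 3) = (-18, 66)
∇h · a = (-18)(-4) + (66)(4) = 336

336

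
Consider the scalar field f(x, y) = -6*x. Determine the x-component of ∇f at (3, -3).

-6

(∇f)_1 = ∂f/∂x = -6
At (3, -3): -6.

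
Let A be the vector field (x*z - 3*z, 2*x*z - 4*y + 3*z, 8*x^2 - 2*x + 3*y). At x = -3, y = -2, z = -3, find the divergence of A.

-7

∂A₁/∂x = z
∂A₂/∂y = -4
∂A₃/∂z = 0
∇·A = z - 4
At (-3, -2, -3): -7.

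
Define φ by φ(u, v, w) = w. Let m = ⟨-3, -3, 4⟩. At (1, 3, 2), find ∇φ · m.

4

∂φ/∂u = 0
∂φ/∂v = 0
∂φ/∂w = 1
∇φ at (1, 3, 2) = (0, 0, 1)
∇φ · m = (0)(-3) + (0)(-3) + (1)(4) = 4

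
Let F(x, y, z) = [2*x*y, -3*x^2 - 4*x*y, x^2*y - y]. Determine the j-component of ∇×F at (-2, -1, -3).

-4

(∇×F)_2 = ∂F₁/∂z − ∂F₃/∂x
= 0 − (2*x*y)
= -2*x*y
At (-2, -1, -3): -4.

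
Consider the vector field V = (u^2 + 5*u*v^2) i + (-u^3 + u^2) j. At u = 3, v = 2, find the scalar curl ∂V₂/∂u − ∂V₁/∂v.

∂V₂/∂u = -3*u^2 + 2*u
∂V₁/∂v = 10*u*v
Scalar curl = -3*u^2 - 10*u*v + 2*u
At (3, 2): -81.

-81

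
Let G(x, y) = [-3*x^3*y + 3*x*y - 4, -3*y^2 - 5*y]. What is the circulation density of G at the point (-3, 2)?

∂G₂/∂x = 0
∂G₁/∂y = -3*x^3 + 3*x
Scalar curl = 3*x^3 - 3*x
At (-3, 2): -72.

-72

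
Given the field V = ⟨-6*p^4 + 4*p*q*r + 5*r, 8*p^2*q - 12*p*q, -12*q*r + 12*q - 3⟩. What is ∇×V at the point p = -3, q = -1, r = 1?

(0, 17, 72)

(∇×V)₁ = ∂V₃/∂q − ∂V₂/∂r = -12*r + 12
(∇×V)₂ = ∂V₁/∂r − ∂V₃/∂p = 4*p*q + 5
(∇×V)₃ = ∂V₂/∂p − ∂V₁/∂q = 16*p*q - 4*p*r - 12*q
∇×V = (-12*r + 12, 4*p*q + 5, 16*p*q - 4*p*r - 12*q)
At (-3, -1, 1): (0, 17, 72).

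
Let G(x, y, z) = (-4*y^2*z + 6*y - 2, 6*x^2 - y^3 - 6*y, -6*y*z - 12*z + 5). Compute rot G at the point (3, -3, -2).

(12, -36, 78)

(∇×G)₁ = ∂G₃/∂y − ∂G₂/∂z = -6*z
(∇×G)₂ = ∂G₁/∂z − ∂G₃/∂x = -4*y^2
(∇×G)₃ = ∂G₂/∂x − ∂G₁/∂y = 12*x + 8*y*z - 6
∇×G = (-6*z, -4*y^2, 12*x + 8*y*z - 6)
At (3, -3, -2): (12, -36, 78).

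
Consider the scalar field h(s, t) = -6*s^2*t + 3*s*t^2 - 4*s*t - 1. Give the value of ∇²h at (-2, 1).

∂²h/∂s² = -12*t
∂²h/∂t² = 6*s
∇²h = 6*s - 12*t
At (-2, 1): -24.

-24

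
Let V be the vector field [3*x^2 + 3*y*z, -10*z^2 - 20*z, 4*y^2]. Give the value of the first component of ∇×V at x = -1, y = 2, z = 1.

56

(∇×V)_1 = ∂V₃/∂y − ∂V₂/∂z
= 8*y − (-20*z - 20)
= 8*y + 20*z + 20
At (-1, 2, 1): 56.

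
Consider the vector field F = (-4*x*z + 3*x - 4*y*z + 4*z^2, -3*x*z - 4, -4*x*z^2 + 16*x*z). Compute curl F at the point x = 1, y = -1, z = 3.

(∇×F)₁ = ∂F₃/∂y − ∂F₂/∂z = 3*x
(∇×F)₂ = ∂F₁/∂z − ∂F₃/∂x = -4*x - 4*y + 4*z^2 - 8*z
(∇×F)₃ = ∂F₂/∂x − ∂F₁/∂y = z
∇×F = (3*x, -4*x - 4*y + 4*z^2 - 8*z, z)
At (1, -1, 3): (3, 12, 3).

(3, 12, 3)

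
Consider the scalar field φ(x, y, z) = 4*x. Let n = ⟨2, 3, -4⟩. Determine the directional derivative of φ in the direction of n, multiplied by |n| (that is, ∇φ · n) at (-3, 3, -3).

8

∂φ/∂x = 4
∂φ/∂y = 0
∂φ/∂z = 0
∇φ at (-3, 3, -3) = (4, 0, 0)
∇φ · n = (4)(2) + (0)(3) + (0)(-4) = 8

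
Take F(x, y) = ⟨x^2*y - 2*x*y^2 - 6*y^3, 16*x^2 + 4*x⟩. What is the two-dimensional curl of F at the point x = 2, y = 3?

∂F₂/∂x = 32*x + 4
∂F₁/∂y = x^2 - 4*x*y - 18*y^2
Scalar curl = -x^2 + 4*x*y + 32*x + 18*y^2 + 4
At (2, 3): 250.

250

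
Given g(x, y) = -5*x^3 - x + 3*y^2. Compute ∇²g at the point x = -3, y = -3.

∂²g/∂x² = -30*x
∂²g/∂y² = 6
∇²g = -30*x + 6
At (-3, -3): 96.

96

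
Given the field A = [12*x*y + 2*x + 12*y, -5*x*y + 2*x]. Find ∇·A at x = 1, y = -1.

-15

∂A₁/∂x = 12*y + 2
∂A₂/∂y = -5*x
∇·A = -5*x + 12*y + 2
At (1, -1): -15.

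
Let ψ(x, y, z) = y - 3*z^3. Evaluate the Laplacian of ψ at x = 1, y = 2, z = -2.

∂²ψ/∂x² = 0
∂²ψ/∂y² = 0
∂²ψ/∂z² = -18*z
∇²ψ = -18*z
At (1, 2, -2): 36.

36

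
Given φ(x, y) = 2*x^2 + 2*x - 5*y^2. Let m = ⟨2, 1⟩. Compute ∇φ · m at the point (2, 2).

∂φ/∂x = 4*x + 2
∂φ/∂y = -10*y
∇φ at (2, 2) = (10, -20)
∇φ · m = (10)(2) + (-20)(1) = 0

0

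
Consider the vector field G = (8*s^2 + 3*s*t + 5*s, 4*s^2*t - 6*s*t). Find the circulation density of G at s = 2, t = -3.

-36

∂G₂/∂s = 8*s*t - 6*t
∂G₁/∂t = 3*s
Scalar curl = 8*s*t - 3*s - 6*t
At (2, -3): -36.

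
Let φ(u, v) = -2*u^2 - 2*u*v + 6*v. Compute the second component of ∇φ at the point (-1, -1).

8

(∇φ)_2 = ∂φ/∂v = -2*u + 6
At (-1, -1): 8.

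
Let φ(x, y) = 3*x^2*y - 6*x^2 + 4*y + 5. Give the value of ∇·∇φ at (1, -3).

-30

∂²φ/∂x² = 6*(y - 2)
∂²φ/∂y² = 0
∇²φ = 6*y - 12
At (1, -3): -30.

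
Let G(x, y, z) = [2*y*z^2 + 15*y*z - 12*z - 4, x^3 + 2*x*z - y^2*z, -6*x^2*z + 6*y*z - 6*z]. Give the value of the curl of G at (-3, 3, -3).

(-3, 105, 48)

(∇×G)₁ = ∂G₃/∂y − ∂G₂/∂z = -2*x + y^2 + 6*z
(∇×G)₂ = ∂G₁/∂z − ∂G₃/∂x = 12*x*z + 4*y*z + 15*y - 12
(∇×G)₃ = ∂G₂/∂x − ∂G₁/∂y = 3*x^2 - 2*z^2 - 13*z
∇×G = (-2*x + y^2 + 6*z, 12*x*z + 4*y*z + 15*y - 12, 3*x^2 - 2*z^2 - 13*z)
At (-3, 3, -3): (-3, 105, 48).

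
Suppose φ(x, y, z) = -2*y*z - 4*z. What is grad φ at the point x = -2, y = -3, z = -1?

∂φ/∂x = 0
∂φ/∂y = -2*z
∂φ/∂z = -2*y - 4
∇φ = (0, -2*z, -2*y - 4)
At (-2, -3, -1): (0, 2, 2).

(0, 2, 2)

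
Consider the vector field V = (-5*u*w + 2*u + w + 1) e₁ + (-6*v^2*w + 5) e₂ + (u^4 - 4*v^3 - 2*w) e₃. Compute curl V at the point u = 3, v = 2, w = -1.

(-24, -122, 0)

(∇×V)₁ = ∂V₃/∂v − ∂V₂/∂w = -6*v^2
(∇×V)₂ = ∂V₁/∂w − ∂V₃/∂u = -4*u^3 - 5*u + 1
(∇×V)₃ = ∂V₂/∂u − ∂V₁/∂v = 0
∇×V = (-6*v^2, -4*u^3 - 5*u + 1, 0)
At (3, 2, -1): (-24, -122, 0).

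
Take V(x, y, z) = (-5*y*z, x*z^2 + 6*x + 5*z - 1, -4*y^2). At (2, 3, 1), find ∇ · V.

0

∂V₁/∂x = 0
∂V₂/∂y = 0
∂V₃/∂z = 0
∇·V = 0
At (2, 3, 1): 0.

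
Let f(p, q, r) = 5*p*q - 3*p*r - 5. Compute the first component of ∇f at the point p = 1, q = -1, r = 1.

-8

(∇f)_1 = ∂f/∂p = 5*q - 3*r
At (1, -1, 1): -8.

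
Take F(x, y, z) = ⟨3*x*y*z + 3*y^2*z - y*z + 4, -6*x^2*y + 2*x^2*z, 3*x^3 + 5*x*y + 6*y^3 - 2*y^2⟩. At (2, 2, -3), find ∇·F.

-42

∂F₁/∂x = 3*y*z
∂F₂/∂y = -6*x^2
∂F₃/∂z = 0
∇·F = -6*x^2 + 3*y*z
At (2, 2, -3): -42.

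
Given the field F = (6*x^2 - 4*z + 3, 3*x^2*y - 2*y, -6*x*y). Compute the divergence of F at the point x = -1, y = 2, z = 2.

-11

∂F₁/∂x = 12*x
∂F₂/∂y = 3*x^2 - 2
∂F₃/∂z = 0
∇·F = 3*x^2 + 12*x - 2
At (-1, 2, 2): -11.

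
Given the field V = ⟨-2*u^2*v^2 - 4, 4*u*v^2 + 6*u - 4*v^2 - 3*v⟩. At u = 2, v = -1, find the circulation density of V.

-6

∂V₂/∂u = 4*v^2 + 6
∂V₁/∂v = -4*u^2*v
Scalar curl = 4*u^2*v + 4*v^2 + 6
At (2, -1): -6.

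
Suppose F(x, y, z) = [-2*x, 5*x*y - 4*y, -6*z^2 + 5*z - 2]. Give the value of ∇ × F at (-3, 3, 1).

(0, 0, 15)

(∇×F)₁ = ∂F₃/∂y − ∂F₂/∂z = 0
(∇×F)₂ = ∂F₁/∂z − ∂F₃/∂x = 0
(∇×F)₃ = ∂F₂/∂x − ∂F₁/∂y = 5*y
∇×F = (0, 0, 5*y)
At (-3, 3, 1): (0, 0, 15).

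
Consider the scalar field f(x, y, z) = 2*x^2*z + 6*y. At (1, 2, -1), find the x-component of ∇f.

-4

(∇f)_1 = ∂f/∂x = 4*x*z
At (1, 2, -1): -4.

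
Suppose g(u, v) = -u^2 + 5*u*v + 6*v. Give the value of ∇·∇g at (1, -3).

-2

∂²g/∂u² = -2
∂²g/∂v² = 0
∇²g = -2
At (1, -3): -2.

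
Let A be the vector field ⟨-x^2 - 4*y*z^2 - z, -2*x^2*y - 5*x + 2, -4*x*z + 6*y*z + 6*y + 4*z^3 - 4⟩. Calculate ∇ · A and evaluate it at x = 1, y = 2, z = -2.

∂A₁/∂x = -2*x
∂A₂/∂y = -2*x^2
∂A₃/∂z = -4*x + 6*y + 12*z^2
∇·A = -2*x^2 - 6*x + 6*y + 12*z^2
At (1, 2, -2): 52.

52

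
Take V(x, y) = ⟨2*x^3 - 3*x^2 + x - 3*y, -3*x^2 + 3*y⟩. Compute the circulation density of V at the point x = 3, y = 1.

-15

∂V₂/∂x = -6*x
∂V₁/∂y = -3
Scalar curl = -6*x + 3
At (3, 1): -15.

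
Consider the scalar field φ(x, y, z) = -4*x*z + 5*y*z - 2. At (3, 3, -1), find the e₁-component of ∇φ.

(∇φ)_1 = ∂φ/∂x = -4*z
At (3, 3, -1): 4.

4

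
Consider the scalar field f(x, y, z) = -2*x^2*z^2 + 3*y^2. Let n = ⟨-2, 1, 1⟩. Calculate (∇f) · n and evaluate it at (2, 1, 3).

∂f/∂x = -4*x*z^2
∂f/∂y = 6*y
∂f/∂z = -4*x^2*z
∇f at (2, 1, 3) = (-72, 6, -48)
∇f · n = (-72)(-2) + (6)(1) + (-48)(1) = 102

102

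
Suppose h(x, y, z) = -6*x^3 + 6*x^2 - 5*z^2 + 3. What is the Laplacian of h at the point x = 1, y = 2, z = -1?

-34

∂²h/∂x² = 12*(-3*x + 1)
∂²h/∂y² = 0
∂²h/∂z² = -10
∇²h = -36*x + 2
At (1, 2, -1): -34.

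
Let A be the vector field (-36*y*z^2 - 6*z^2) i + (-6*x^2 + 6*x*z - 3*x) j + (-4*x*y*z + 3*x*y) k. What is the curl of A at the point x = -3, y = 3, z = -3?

(∇×A)₁ = ∂A₃/∂y − ∂A₂/∂z = -4*x*z - 3*x
(∇×A)₂ = ∂A₁/∂z − ∂A₃/∂x = -68*y*z - 3*y - 12*z
(∇×A)₃ = ∂A₂/∂x − ∂A₁/∂y = -12*x + 36*z^2 + 6*z - 3
∇×A = (-4*x*z - 3*x, -68*y*z - 3*y - 12*z, -12*x + 36*z^2 + 6*z - 3)
At (-3, 3, -3): (-27, 639, 339).

(-27, 639, 339)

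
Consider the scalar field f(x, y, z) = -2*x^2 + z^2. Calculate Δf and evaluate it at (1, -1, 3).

-2

∂²f/∂x² = -4
∂²f/∂y² = 0
∂²f/∂z² = 2
∇²f = -2
At (1, -1, 3): -2.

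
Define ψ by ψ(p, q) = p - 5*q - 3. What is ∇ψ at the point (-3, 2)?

(1, -5)

∂ψ/∂p = 1
∂ψ/∂q = -5
∇ψ = (1, -5)
At (-3, 2): (1, -5).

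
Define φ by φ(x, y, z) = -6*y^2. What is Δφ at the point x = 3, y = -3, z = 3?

-12

∂²φ/∂x² = 0
∂²φ/∂y² = -12
∂²φ/∂z² = 0
∇²φ = -12
At (3, -3, 3): -12.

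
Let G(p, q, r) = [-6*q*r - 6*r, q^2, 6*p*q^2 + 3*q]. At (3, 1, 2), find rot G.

(39, -18, 12)

(∇×G)₁ = ∂G₃/∂q − ∂G₂/∂r = 12*p*q + 3
(∇×G)₂ = ∂G₁/∂r − ∂G₃/∂p = -6*q^2 - 6*q - 6
(∇×G)₃ = ∂G₂/∂p − ∂G₁/∂q = 6*r
∇×G = (12*p*q + 3, -6*q^2 - 6*q - 6, 6*r)
At (3, 1, 2): (39, -18, 12).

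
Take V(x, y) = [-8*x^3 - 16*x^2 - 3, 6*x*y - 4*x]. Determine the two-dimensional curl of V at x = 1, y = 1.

2

∂V₂/∂x = 6*y - 4
∂V₁/∂y = 0
Scalar curl = 6*y - 4
At (1, 1): 2.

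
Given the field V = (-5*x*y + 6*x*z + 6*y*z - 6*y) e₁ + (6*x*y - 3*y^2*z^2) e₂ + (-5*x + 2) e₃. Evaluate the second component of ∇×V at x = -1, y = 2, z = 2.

11

(∇×V)_2 = ∂V₁/∂z − ∂V₃/∂x
= 6*x + 6*y − (-5)
= 6*x + 6*y + 5
At (-1, 2, 2): 11.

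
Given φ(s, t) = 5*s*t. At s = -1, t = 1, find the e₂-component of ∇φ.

(∇φ)_2 = ∂φ/∂t = 5*s
At (-1, 1): -5.

-5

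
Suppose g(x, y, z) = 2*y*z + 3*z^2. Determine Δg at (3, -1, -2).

6

∂²g/∂x² = 0
∂²g/∂y² = 0
∂²g/∂z² = 6
∇²g = 6
At (3, -1, -2): 6.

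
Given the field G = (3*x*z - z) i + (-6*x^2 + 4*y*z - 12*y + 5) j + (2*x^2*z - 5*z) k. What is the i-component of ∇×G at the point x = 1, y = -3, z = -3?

(∇×G)_1 = ∂G₃/∂y − ∂G₂/∂z
= 0 − (4*y)
= -4*y
At (1, -3, -3): 12.

12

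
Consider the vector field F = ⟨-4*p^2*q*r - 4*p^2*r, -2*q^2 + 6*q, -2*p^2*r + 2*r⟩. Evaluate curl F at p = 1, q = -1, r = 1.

(∇×F)₁ = ∂F₃/∂q − ∂F₂/∂r = 0
(∇×F)₂ = ∂F₁/∂r − ∂F₃/∂p = -4*p^2*q - 4*p^2 + 4*p*r
(∇×F)₃ = ∂F₂/∂p − ∂F₁/∂q = 4*p^2*r
∇×F = (0, -4*p^2*q - 4*p^2 + 4*p*r, 4*p^2*r)
At (1, -1, 1): (0, 4, 4).

(0, 4, 4)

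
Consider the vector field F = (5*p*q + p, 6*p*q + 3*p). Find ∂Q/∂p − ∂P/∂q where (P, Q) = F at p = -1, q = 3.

26

∂F₂/∂p = 6*q + 3
∂F₁/∂q = 5*p
Scalar curl = -5*p + 6*q + 3
At (-1, 3): 26.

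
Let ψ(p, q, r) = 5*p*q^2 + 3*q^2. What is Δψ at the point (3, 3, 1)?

∂²ψ/∂p² = 0
∂²ψ/∂q² = 2*(5*p + 3)
∂²ψ/∂r² = 0
∇²ψ = 10*p + 6
At (3, 3, 1): 36.

36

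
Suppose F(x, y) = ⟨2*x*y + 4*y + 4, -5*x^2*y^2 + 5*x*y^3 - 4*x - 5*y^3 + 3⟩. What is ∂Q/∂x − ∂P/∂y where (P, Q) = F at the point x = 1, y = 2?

-10

∂F₂/∂x = -10*x*y^2 + 5*y^3 - 4
∂F₁/∂y = 2*x + 4
Scalar curl = -10*x*y^2 - 2*x + 5*y^3 - 8
At (1, 2): -10.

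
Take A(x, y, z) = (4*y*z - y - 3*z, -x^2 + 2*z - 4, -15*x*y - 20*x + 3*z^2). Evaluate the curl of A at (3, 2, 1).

(∇×A)₁ = ∂A₃/∂y − ∂A₂/∂z = -15*x - 2
(∇×A)₂ = ∂A₁/∂z − ∂A₃/∂x = 19*y + 17
(∇×A)₃ = ∂A₂/∂x − ∂A₁/∂y = -2*x - 4*z + 1
∇×A = (-15*x - 2, 19*y + 17, -2*x - 4*z + 1)
At (3, 2, 1): (-47, 55, -9).

(-47, 55, -9)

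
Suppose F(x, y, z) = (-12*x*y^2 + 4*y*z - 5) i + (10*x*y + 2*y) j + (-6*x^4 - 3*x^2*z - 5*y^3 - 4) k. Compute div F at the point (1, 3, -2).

∂F₁/∂x = -12*y^2
∂F₂/∂y = 10*x + 2
∂F₃/∂z = -3*x^2
∇·F = -3*x^2 + 10*x - 12*y^2 + 2
At (1, 3, -2): -99.

-99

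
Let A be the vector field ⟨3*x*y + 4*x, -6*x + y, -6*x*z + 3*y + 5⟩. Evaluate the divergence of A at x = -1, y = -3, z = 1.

∂A₁/∂x = 3*y + 4
∂A₂/∂y = 1
∂A₃/∂z = -6*x
∇·A = -6*x + 3*y + 5
At (-1, -3, 1): 2.

2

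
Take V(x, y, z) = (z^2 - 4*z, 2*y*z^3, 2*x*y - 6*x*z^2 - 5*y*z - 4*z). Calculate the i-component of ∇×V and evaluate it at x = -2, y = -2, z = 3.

(∇×V)_1 = ∂V₃/∂y − ∂V₂/∂z
= 2*x - 5*z − (6*y*z^2)
= 2*x - 6*y*z^2 - 5*z
At (-2, -2, 3): 89.

89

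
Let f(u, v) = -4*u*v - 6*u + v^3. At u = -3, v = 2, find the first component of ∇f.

(∇f)_1 = ∂f/∂u = -4*v - 6
At (-3, 2): -14.

-14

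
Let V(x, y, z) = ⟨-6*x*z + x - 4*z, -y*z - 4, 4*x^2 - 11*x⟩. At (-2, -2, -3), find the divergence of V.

∂V₁/∂x = -6*z + 1
∂V₂/∂y = -z
∂V₃/∂z = 0
∇·V = -7*z + 1
At (-2, -2, -3): 22.

22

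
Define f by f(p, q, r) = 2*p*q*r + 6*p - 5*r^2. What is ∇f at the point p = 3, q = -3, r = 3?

∂f/∂p = 2*q*r + 6
∂f/∂q = 2*p*r
∂f/∂r = 2*p*q - 10*r
∇f = (2*q*r + 6, 2*p*r, 2*p*q - 10*r)
At (3, -3, 3): (-12, 18, -48).

(-12, 18, -48)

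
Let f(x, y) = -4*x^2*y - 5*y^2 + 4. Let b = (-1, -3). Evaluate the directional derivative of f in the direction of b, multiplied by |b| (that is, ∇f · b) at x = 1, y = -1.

∂f/∂x = -8*x*y
∂f/∂y = -4*x^2 - 10*y
∇f at (1, -1) = (8, 6)
∇f · b = (8)(-1) + (6)(-3) = -26

-26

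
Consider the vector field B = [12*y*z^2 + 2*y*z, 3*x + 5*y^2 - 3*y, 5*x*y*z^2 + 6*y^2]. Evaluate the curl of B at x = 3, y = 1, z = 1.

(∇×B)₁ = ∂B₃/∂y − ∂B₂/∂z = 5*x*z^2 + 12*y
(∇×B)₂ = ∂B₁/∂z − ∂B₃/∂x = -5*y*z^2 + 24*y*z + 2*y
(∇×B)₃ = ∂B₂/∂x − ∂B₁/∂y = -12*z^2 - 2*z + 3
∇×B = (5*x*z^2 + 12*y, -5*y*z^2 + 24*y*z + 2*y, -12*z^2 - 2*z + 3)
At (3, 1, 1): (27, 21, -11).

(27, 21, -11)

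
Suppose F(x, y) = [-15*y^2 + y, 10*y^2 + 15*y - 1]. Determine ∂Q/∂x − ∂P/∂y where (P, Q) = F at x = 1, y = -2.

-61

∂F₂/∂x = 0
∂F₁/∂y = -30*y + 1
Scalar curl = 30*y - 1
At (1, -2): -61.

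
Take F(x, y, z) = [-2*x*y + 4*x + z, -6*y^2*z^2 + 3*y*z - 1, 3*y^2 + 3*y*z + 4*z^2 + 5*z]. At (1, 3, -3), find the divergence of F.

-345

∂F₁/∂x = -2*y + 4
∂F₂/∂y = -12*y*z^2 + 3*z
∂F₃/∂z = 3*y + 8*z + 5
∇·F = -12*y*z^2 + y + 11*z + 9
At (1, 3, -3): -345.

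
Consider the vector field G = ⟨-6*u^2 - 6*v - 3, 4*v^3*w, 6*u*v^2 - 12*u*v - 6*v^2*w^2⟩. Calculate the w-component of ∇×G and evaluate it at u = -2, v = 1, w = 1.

6

(∇×G)_3 = ∂G₂/∂u − ∂G₁/∂v
= 0 − (-6)
= 6
At (-2, 1, 1): 6.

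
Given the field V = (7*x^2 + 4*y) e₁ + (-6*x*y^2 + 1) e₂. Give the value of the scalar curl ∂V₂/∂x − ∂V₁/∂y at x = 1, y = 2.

-28

∂V₂/∂x = -6*y^2
∂V₁/∂y = 4
Scalar curl = -6*y^2 - 4
At (1, 2): -28.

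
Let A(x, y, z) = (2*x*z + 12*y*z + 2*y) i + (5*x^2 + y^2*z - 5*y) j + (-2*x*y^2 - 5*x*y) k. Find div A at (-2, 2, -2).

∂A₁/∂x = 2*z
∂A₂/∂y = 2*y*z - 5
∂A₃/∂z = 0
∇·A = 2*y*z + 2*z - 5
At (-2, 2, -2): -17.

-17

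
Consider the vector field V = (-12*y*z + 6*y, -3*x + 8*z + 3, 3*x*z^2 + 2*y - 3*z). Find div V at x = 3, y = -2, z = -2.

∂V₁/∂x = 0
∂V₂/∂y = 0
∂V₃/∂z = 6*x*z - 3
∇·V = 6*x*z - 3
At (3, -2, -2): -39.

-39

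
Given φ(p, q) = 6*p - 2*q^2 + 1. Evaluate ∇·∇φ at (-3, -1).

-4

∂²φ/∂p² = 0
∂²φ/∂q² = -4
∇²φ = -4
At (-3, -1): -4.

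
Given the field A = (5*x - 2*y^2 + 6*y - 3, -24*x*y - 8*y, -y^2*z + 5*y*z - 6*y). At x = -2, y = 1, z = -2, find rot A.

(∇×A)₁ = ∂A₃/∂y − ∂A₂/∂z = -2*y*z + 5*z - 6
(∇×A)₂ = ∂A₁/∂z − ∂A₃/∂x = 0
(∇×A)₃ = ∂A₂/∂x − ∂A₁/∂y = -20*y - 6
∇×A = (-2*y*z + 5*z - 6, 0, -20*y - 6)
At (-2, 1, -2): (-12, 0, -26).

(-12, 0, -26)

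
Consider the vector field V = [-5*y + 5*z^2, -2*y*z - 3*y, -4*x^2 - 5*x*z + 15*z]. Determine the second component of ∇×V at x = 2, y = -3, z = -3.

-29

(∇×V)_2 = ∂V₁/∂z − ∂V₃/∂x
= 10*z − (-8*x - 5*z)
= 8*x + 15*z
At (2, -3, -3): -29.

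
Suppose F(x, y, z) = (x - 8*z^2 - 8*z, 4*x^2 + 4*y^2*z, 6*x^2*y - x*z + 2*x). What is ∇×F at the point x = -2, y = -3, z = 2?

(-12, -112, -16)

(∇×F)₁ = ∂F₃/∂y − ∂F₂/∂z = 6*x^2 - 4*y^2
(∇×F)₂ = ∂F₁/∂z − ∂F₃/∂x = -12*x*y - 15*z - 10
(∇×F)₃ = ∂F₂/∂x − ∂F₁/∂y = 8*x
∇×F = (6*x^2 - 4*y^2, -12*x*y - 15*z - 10, 8*x)
At (-2, -3, 2): (-12, -112, -16).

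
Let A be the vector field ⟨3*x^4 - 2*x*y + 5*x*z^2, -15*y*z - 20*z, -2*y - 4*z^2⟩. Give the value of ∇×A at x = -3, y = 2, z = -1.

(48, 30, -6)

(∇×A)₁ = ∂A₃/∂y − ∂A₂/∂z = 15*y + 18
(∇×A)₂ = ∂A₁/∂z − ∂A₃/∂x = 10*x*z
(∇×A)₃ = ∂A₂/∂x − ∂A₁/∂y = 2*x
∇×A = (15*y + 18, 10*x*z, 2*x)
At (-3, 2, -1): (48, 30, -6).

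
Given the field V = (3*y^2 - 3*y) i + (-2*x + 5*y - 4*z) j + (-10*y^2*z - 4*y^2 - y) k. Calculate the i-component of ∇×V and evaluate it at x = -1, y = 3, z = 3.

(∇×V)_1 = ∂V₃/∂y − ∂V₂/∂z
= -20*y*z - 8*y - 1 − (-4)
= -20*y*z - 8*y + 3
At (-1, 3, 3): -201.

-201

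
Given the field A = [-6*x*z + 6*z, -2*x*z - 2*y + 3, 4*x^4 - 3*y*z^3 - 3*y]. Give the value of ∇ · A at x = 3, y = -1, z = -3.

97

∂A₁/∂x = -6*z
∂A₂/∂y = -2
∂A₃/∂z = -9*y*z^2
∇·A = -9*y*z^2 - 6*z - 2
At (3, -1, -3): 97.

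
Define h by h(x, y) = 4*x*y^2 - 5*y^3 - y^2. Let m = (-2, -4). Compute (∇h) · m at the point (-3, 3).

780

∂h/∂x = 4*y^2
∂h/∂y = 8*x*y - 15*y^2 - 2*y
∇h at (-3, 3) = (36, -213)
∇h · m = (36)(-2) + (-213)(-4) = 780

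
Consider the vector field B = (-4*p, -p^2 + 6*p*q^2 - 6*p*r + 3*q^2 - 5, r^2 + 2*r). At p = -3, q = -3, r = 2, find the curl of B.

(∇×B)₁ = ∂B₃/∂q − ∂B₂/∂r = 6*p
(∇×B)₂ = ∂B₁/∂r − ∂B₃/∂p = 0
(∇×B)₃ = ∂B₂/∂p − ∂B₁/∂q = -2*p + 6*q^2 - 6*r
∇×B = (6*p, 0, -2*p + 6*q^2 - 6*r)
At (-3, -3, 2): (-18, 0, 48).

(-18, 0, 48)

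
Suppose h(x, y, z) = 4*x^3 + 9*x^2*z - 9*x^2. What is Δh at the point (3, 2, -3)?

∂²h/∂x² = 6*(4*x + 3*z - 3)
∂²h/∂y² = 0
∂²h/∂z² = 0
∇²h = 24*x + 18*z - 18
At (3, 2, -3): 0.

0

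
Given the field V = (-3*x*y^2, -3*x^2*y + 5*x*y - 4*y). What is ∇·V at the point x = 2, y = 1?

∂V₁/∂x = -3*y^2
∂V₂/∂y = -3*x^2 + 5*x - 4
∇·V = -3*x^2 + 5*x - 3*y^2 - 4
At (2, 1): -9.

-9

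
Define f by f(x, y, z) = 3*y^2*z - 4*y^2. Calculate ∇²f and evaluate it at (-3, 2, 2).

4

∂²f/∂x² = 0
∂²f/∂y² = 2*(3*z - 4)
∂²f/∂z² = 0
∇²f = 6*z - 8
At (-3, 2, 2): 4.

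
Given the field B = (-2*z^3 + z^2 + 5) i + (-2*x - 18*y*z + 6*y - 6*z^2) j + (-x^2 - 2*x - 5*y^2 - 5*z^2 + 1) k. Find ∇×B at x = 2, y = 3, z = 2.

(48, -14, -2)

(∇×B)₁ = ∂B₃/∂y − ∂B₂/∂z = 8*y + 12*z
(∇×B)₂ = ∂B₁/∂z − ∂B₃/∂x = 2*x - 6*z^2 + 2*z + 2
(∇×B)₃ = ∂B₂/∂x − ∂B₁/∂y = -2
∇×B = (8*y + 12*z, 2*x - 6*z^2 + 2*z + 2, -2)
At (2, 3, 2): (48, -14, -2).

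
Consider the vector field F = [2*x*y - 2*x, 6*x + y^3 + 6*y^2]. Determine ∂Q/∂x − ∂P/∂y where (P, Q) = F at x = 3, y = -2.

∂F₂/∂x = 6
∂F₁/∂y = 2*x
Scalar curl = -2*x + 6
At (3, -2): 0.

0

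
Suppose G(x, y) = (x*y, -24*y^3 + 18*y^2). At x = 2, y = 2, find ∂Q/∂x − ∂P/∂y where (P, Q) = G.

-2

∂G₂/∂x = 0
∂G₁/∂y = x
Scalar curl = -x
At (2, 2): -2.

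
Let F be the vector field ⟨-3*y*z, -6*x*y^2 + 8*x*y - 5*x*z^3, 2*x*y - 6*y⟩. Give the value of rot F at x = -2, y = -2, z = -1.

(-40, 10, -38)

(∇×F)₁ = ∂F₃/∂y − ∂F₂/∂z = 15*x*z^2 + 2*x - 6
(∇×F)₂ = ∂F₁/∂z − ∂F₃/∂x = -5*y
(∇×F)₃ = ∂F₂/∂x − ∂F₁/∂y = -6*y^2 + 8*y - 5*z^3 + 3*z
∇×F = (15*x*z^2 + 2*x - 6, -5*y, -6*y^2 + 8*y - 5*z^3 + 3*z)
At (-2, -2, -1): (-40, 10, -38).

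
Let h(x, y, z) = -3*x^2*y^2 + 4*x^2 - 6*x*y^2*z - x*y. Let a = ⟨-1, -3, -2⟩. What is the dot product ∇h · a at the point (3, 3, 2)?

∂h/∂x = -6*x*y^2 + 8*x - 6*y^2*z - y
∂h/∂y = -6*x^2*y - 12*x*y*z - x
∂h/∂z = -6*x*y^2
∇h at (3, 3, 2) = (-249, -381, -162)
∇h · a = (-249)(-1) + (-381)(-3) + (-162)(-2) = 1716

1716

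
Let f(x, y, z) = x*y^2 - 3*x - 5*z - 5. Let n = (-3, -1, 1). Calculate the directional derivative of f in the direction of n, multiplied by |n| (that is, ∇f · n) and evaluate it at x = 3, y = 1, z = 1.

∂f/∂x = y^2 - 3
∂f/∂y = 2*x*y
∂f/∂z = -5
∇f at (3, 1, 1) = (-2, 6, -5)
∇f · n = (-2)(-3) + (6)(-1) + (-5)(1) = -5

-5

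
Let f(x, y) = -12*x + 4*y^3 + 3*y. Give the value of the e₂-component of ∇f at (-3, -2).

51

(∇f)_2 = ∂f/∂y = 12*y^2 + 3
At (-3, -2): 51.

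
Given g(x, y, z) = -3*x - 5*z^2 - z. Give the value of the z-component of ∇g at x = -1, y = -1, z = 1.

-11

(∇g)_3 = ∂g/∂z = -10*z - 1
At (-1, -1, 1): -11.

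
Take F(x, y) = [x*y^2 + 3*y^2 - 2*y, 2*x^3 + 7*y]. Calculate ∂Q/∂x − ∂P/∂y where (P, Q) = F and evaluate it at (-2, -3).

32

∂F₂/∂x = 6*x^2
∂F₁/∂y = 2*x*y + 6*y - 2
Scalar curl = 6*x^2 - 2*x*y - 6*y + 2
At (-2, -3): 32.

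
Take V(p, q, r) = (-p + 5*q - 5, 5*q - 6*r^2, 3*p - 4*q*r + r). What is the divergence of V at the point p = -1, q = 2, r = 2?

-3

∂V₁/∂p = -1
∂V₂/∂q = 5
∂V₃/∂r = -4*q + 1
∇·V = -4*q + 5
At (-1, 2, 2): -3.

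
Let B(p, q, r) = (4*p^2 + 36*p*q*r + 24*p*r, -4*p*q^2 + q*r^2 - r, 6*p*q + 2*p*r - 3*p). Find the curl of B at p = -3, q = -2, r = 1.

(-13, 157, 92)

(∇×B)₁ = ∂B₃/∂q − ∂B₂/∂r = 6*p - 2*q*r + 1
(∇×B)₂ = ∂B₁/∂r − ∂B₃/∂p = 36*p*q + 24*p - 6*q - 2*r + 3
(∇×B)₃ = ∂B₂/∂p − ∂B₁/∂q = -36*p*r - 4*q^2
∇×B = (6*p - 2*q*r + 1, 36*p*q + 24*p - 6*q - 2*r + 3, -36*p*r - 4*q^2)
At (-3, -2, 1): (-13, 157, 92).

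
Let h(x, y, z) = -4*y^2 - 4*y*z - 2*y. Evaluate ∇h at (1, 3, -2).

∂h/∂x = 0
∂h/∂y = -8*y - 4*z - 2
∂h/∂z = -4*y
∇h = (0, -8*y - 4*z - 2, -4*y)
At (1, 3, -2): (0, -18, -12).

(0, -18, -12)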